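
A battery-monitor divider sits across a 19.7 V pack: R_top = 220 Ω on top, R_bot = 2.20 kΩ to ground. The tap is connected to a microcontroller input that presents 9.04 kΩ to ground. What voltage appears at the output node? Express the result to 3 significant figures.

The load sits in parallel with R_bot: R_bot‖R_L = (2200 × 9040) / (2200 + 9040) = 1769 Ω.
V_out = 19.7 × 1769 / (220 + 1769) = 19.7 × 1769/1989 = 17.5 V.

V_out ≈ 17.5 V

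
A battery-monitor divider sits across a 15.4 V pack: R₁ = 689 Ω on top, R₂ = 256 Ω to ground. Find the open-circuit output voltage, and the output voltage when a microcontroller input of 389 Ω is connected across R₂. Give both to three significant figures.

Open-circuit: V = 15.4 × 256/(689 + 256) = 4.17 V.
With the load, R₂ becomes R₂‖R_L = 154.4 Ω, so V = 15.4 × 154.4/843.4 = 2.82 V.

Unloaded: 4.17 V; loaded: 2.82 V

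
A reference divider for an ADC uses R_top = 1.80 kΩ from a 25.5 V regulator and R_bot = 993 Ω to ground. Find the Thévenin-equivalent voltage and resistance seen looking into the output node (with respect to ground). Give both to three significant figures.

V_th is the open-circuit tap voltage: 25.5 × 993/(1800 + 993) = 9.07 V.
With the supply zeroed, R_top and R_bot appear in parallel from the tap: R_th = R_top‖R_bot = (1800 × 993)/2793 = 640 Ω.

V_th = 9.07 V, R_th = 640 Ω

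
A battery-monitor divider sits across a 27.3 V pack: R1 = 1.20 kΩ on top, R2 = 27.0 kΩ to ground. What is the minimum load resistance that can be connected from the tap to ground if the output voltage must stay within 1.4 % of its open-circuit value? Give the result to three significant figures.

R_L(min) ≈ 80.9 kΩ

Output resistance R_th = R1‖R2 = (1.20 × 27.0)/28.20 = 1.149 kΩ.
The fractional drop is R_th/(R_th + R_L); requiring this ≤ 0.0140 gives R_L ≥ R_th(1/0.0140 − 1) = 1.149 × 70.43 = 80.9 kΩ.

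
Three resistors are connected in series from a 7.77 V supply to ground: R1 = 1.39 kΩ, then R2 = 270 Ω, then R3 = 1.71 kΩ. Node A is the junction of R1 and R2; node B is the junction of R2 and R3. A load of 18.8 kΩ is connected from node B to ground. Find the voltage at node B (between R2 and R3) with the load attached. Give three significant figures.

At node B, R3 is in parallel with the load: R3‖R_L = 1567 Ω.
Below node A the resistance is R2 + (R3‖R_L) = 1837 Ω, so V_A = 7.77 × 1837/3227 = 4.424 V.
Then V_B = V_A × (R3‖R_L)/(R2 + R3‖R_L) = 4.424 × 1567/1837 = 3.77 V.

V ≈ 3.77 V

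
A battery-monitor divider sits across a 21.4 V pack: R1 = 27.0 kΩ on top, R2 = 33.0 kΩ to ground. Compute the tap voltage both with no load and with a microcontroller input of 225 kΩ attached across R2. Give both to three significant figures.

Unloaded: 11.8 V; loaded: 11.0 V

Open-circuit: V = 21.4 × 33.0/(27.0 + 33.0) = 11.8 V.
With the load, R2 becomes R2‖R_L = 28.78 kΩ, so V = 21.4 × 28.78/55.78 = 11.0 V.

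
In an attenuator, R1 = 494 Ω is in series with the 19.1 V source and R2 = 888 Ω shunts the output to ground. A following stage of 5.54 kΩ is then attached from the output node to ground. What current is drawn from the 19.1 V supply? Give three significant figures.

I ≈ 15.2 mA

R2‖R_L = 765.3 Ω, so the source sees R1 + R2‖R_L = 1259 Ω.
I = 19.1 V / 1259 Ω = 15.2 mA.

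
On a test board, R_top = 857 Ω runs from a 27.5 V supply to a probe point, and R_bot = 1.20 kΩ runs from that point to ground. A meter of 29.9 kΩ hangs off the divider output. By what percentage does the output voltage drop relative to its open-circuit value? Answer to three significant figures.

1.64 %

The divider's output (Thévenin) resistance is R_top‖R_bot = 500.0 Ω.
Fractional drop under load = R_th/(R_th + R_L) = 500.0 / (500.0 + 29900) = 0.01645.
So the output falls by 1.64 %.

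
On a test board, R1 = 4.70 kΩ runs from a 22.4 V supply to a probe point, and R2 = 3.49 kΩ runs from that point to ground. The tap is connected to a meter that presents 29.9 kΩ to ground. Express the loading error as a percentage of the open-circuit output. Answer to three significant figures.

6.28 %

The divider's output (Thévenin) resistance is R1‖R2 = 2.003 kΩ.
Fractional drop under load = R_th/(R_th + R_L) = 2.003 / (2.003 + 29.9) = 0.06278.
So the output falls by 6.28 %.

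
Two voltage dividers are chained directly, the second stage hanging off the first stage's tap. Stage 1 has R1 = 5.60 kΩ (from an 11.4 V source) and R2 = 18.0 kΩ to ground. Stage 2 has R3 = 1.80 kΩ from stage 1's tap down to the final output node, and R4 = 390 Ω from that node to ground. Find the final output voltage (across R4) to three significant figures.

Stage 2 presents R3+R4 = 2190 Ω as a load on stage 1's tap.
Stage 1's lower leg becomes R2‖(R3+R4) = 1952 Ω, so V_mid = 11.4 × 1952/7552 = 2.947 V.
Stage 2 is itself unloaded: V_out = V_mid × R4/(R3+R4) = 2.947 × 390/2190 = 0.525 V.

V_out ≈ 0.525 V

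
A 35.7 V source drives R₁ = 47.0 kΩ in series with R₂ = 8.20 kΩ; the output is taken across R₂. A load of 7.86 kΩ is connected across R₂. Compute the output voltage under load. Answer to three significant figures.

The load sits in parallel with R₂: R₂‖R_L = (8.20 × 7.86) / (8.20 + 7.86) = 4.013 kΩ.
V_out = 35.7 × 4.013 / (47.0 + 4.013) = 35.7 × 4.013/51.01 = 2.81 V.

V_out ≈ 2.81 V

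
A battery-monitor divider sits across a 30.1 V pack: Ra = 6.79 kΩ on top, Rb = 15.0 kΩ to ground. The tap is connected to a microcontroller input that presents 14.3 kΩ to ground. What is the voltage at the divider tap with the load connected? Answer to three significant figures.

The load sits in parallel with Rb: Rb‖R_L = (15.0 × 14.3) / (15.0 + 14.3) = 7.321 kΩ.
V_out = 30.1 × 7.321 / (6.79 + 7.321) = 30.1 × 7.321/14.11 = 15.6 V.

V_out ≈ 15.6 V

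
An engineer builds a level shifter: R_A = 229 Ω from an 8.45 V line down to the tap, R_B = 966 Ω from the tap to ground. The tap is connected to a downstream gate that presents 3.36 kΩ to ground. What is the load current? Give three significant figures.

I_L ≈ 1.93 mA

R_B‖R_L = 750.3 Ω; V_out = 8.45 × 750.3/979.3 = 6.474 V.
I_L = V_out / R_L = 6.474 / 3.36 kΩ = 1.93 mA.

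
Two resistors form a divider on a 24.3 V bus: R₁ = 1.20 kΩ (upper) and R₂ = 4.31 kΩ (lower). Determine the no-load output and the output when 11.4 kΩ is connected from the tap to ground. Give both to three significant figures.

Open-circuit: V = 24.3 × 4.31/(1.20 + 4.31) = 19.0 V.
With the load, R₂ becomes R₂‖R_L = 3.128 kΩ, so V = 24.3 × 3.128/4.328 = 17.6 V.

Unloaded: 19.0 V; loaded: 17.6 V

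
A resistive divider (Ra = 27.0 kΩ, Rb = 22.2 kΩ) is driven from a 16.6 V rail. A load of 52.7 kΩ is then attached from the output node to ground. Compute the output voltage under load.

V_out ≈ 6.08 V

The load sits in parallel with Rb: Rb‖R_L = (22.2 × 52.7) / (22.2 + 52.7) = 15.62 kΩ.
V_out = 16.6 × 15.62 / (27.0 + 15.62) = 16.6 × 15.62/42.62 = 6.08 V.
(Unloaded it would have been 7.49 V.)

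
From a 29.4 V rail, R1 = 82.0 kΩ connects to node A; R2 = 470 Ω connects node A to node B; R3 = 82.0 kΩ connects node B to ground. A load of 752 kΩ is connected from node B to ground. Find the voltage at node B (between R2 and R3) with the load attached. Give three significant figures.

V ≈ 13.9 V

At node B, R3 is in parallel with the load: R3‖R_L = 73940 Ω.
Below node A the resistance is R2 + (R3‖R_L) = 74410 Ω, so V_A = 29.4 × 74410/156400 = 13.99 V.
Then V_B = V_A × (R3‖R_L)/(R2 + R3‖R_L) = 13.99 × 73940/74410 = 13.9 V.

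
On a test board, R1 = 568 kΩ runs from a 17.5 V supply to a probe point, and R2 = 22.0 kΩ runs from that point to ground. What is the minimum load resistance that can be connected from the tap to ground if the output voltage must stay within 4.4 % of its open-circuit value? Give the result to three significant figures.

Output resistance R_th = R1‖R2 = (568 × 22.0)/590.0 = 21.18 kΩ.
The fractional drop is R_th/(R_th + R_L); requiring this ≤ 0.0440 gives R_L ≥ R_th(1/0.0440 − 1) = 21.18 × 21.73 = 460 kΩ.

R_L(min) ≈ 460 kΩ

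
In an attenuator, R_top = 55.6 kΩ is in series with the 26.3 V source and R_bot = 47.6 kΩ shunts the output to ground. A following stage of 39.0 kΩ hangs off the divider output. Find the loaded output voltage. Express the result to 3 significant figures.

V_out ≈ 7.32 V

The load sits in parallel with R_bot: R_bot‖R_L = (47.6 × 39.0) / (47.6 + 39.0) = 21.44 kΩ.
V_out = 26.3 × 21.44 / (55.6 + 21.44) = 26.3 × 21.44/77.04 = 7.32 V.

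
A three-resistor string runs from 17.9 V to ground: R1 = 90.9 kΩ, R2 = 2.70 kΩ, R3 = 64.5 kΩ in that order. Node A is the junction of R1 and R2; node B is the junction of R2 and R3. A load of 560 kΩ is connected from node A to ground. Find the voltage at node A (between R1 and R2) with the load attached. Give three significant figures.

Below node A the series string R2+R3 = 67.20 kΩ sits in parallel with the 560 kΩ load: 60.00 kΩ.
V_A = 17.9 × 60.00/(90.9 + 60.00) = 7.12 V.

V ≈ 7.12 V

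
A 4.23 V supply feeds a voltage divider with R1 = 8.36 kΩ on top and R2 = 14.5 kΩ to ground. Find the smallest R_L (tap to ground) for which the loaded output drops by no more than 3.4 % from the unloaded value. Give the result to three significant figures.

R_L(min) ≈ 151 kΩ

Output resistance R_th = R1‖R2 = (8.36 × 14.5)/22.86 = 5.303 kΩ.
The fractional drop is R_th/(R_th + R_L); requiring this ≤ 0.0340 gives R_L ≥ R_th(1/0.0340 − 1) = 5.303 × 28.41 = 151 kΩ.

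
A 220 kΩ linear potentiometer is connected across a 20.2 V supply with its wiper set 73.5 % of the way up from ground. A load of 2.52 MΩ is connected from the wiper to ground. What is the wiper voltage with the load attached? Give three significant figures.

The wiper splits the pot into (1−α)R = 58.30 kΩ above and αR = 161.7 kΩ below.
Lower section ‖ load = 151.9 kΩ.
V_wiper = 20.2 × 151.9/(58.30 + 151.9) = 14.6 V.

V ≈ 14.6 V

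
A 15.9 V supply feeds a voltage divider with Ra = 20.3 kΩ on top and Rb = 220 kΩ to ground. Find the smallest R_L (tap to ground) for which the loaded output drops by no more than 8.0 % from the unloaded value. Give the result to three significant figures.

Output resistance R_th = Ra‖Rb = (20.3 × 220)/240.3 = 18.59 kΩ.
The fractional drop is R_th/(R_th + R_L); requiring this ≤ 0.0800 gives R_L ≥ R_th(1/0.0800 − 1) = 18.59 × 11.50 = 214 kΩ.

R_L(min) ≈ 214 kΩ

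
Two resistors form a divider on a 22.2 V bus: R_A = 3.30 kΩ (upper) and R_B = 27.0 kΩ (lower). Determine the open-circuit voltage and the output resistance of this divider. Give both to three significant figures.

V_th is the open-circuit tap voltage: 22.2 × 27.0/(3.30 + 27.0) = 19.8 V.
With the supply zeroed, R_A and R_B appear in parallel from the tap: R_th = R_A‖R_B = (3.30 × 27.0)/30.30 = 2.94 kΩ.

V_th = 19.8 V, R_th = 2.94 kΩ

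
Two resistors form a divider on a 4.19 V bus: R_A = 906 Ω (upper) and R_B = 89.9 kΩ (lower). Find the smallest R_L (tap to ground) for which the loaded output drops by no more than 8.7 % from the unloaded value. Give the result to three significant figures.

Output resistance R_th = R_A‖R_B = (906 × 89900)/90810 = 897.0 Ω.
The fractional drop is R_th/(R_th + R_L); requiring this ≤ 0.0870 gives R_L ≥ R_th(1/0.0870 − 1) = 897.0 × 10.49 = 9.41 kΩ.

R_L(min) ≈ 9.41 kΩ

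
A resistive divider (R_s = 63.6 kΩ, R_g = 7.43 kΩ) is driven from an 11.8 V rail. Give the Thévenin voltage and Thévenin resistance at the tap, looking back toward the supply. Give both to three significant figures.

V_th is the open-circuit tap voltage: 11.8 × 7.43/(63.6 + 7.43) = 1.23 V.
With the supply zeroed, R_s and R_g appear in parallel from the tap: R_th = R_s‖R_g = (63.6 × 7.43)/71.03 = 6.65 kΩ.

V_th = 1.23 V, R_th = 6.65 kΩ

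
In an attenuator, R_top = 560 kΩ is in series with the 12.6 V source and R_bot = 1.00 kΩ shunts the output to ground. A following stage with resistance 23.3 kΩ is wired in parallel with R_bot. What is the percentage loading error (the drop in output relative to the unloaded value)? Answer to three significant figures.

4.11 %

The divider's output (Thévenin) resistance is R_top‖R_bot = 0.9982 kΩ.
Fractional drop under load = R_th/(R_th + R_L) = 0.9982 / (0.9982 + 23.3) = 0.04108.
So the output falls by 4.11 %.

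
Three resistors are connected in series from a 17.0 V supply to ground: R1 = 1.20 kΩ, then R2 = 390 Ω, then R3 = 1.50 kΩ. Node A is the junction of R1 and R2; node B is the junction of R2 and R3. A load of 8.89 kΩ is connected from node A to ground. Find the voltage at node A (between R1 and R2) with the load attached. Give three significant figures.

Below node A the series string R2+R3 = 1890 Ω sits in parallel with the 8890 Ω load: 1559 Ω.
V_A = 17.0 × 1559/(1200 + 1559) = 9.61 V.

V ≈ 9.61 V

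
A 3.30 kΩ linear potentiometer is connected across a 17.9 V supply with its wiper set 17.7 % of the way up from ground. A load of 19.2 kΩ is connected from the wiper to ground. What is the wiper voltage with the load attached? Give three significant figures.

The wiper splits the pot into (1−α)R = 2716 Ω above and αR = 584.1 Ω below.
Lower section ‖ load = 566.9 Ω.
V_wiper = 17.9 × 566.9/(2716 + 566.9) = 3.09 V.

V ≈ 3.09 V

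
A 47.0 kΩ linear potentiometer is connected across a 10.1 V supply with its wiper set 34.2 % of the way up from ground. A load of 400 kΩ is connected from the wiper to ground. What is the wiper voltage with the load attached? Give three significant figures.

V ≈ 3.37 V

The wiper splits the pot into (1−α)R = 30.93 kΩ above and αR = 16.07 kΩ below.
Lower section ‖ load = 15.45 kΩ.
V_wiper = 10.1 × 15.45/(30.93 + 15.45) = 3.37 V.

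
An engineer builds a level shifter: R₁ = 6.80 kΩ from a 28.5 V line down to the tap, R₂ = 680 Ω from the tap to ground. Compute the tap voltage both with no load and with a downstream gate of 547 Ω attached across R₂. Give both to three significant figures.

Unloaded: 2.59 V; loaded: 1.22 V

Open-circuit: V = 28.5 × 680/(6800 + 680) = 2.59 V.
With the load, R₂ becomes R₂‖R_L = 303.1 Ω, so V = 28.5 × 303.1/7103 = 1.22 V.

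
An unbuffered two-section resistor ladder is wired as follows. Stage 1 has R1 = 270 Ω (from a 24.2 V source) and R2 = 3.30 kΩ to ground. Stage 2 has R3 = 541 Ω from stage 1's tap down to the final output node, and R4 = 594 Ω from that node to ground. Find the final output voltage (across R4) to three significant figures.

V_out ≈ 9.60 V

Stage 2 presents R3+R4 = 1135 Ω as a load on stage 1's tap.
Stage 1's lower leg becomes R2‖(R3+R4) = 844.5 Ω, so V_mid = 24.2 × 844.5/1115 = 18.34 V.
Stage 2 is itself unloaded: V_out = V_mid × R4/(R3+R4) = 18.34 × 594/1135 = 9.60 V.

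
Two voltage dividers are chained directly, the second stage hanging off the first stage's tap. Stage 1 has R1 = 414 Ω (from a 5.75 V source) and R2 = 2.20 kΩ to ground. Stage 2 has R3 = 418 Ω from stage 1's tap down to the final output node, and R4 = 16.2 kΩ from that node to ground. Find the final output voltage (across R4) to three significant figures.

V_out ≈ 4.62 V

Stage 2 presents R3+R4 = 16620 Ω as a load on stage 1's tap.
Stage 1's lower leg becomes R2‖(R3+R4) = 1943 Ω, so V_mid = 5.75 × 1943/2357 = 4.740 V.
Stage 2 is itself unloaded: V_out = V_mid × R4/(R3+R4) = 4.740 × 16200/16620 = 4.62 V.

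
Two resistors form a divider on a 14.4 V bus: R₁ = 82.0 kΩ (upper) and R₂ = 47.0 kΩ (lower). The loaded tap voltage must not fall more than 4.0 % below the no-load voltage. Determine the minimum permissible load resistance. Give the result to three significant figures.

R_L(min) ≈ 717 kΩ

Output resistance R_th = R₁‖R₂ = (82.0 × 47.0)/129.0 = 29.88 kΩ.
The fractional drop is R_th/(R_th + R_L); requiring this ≤ 0.0400 gives R_L ≥ R_th(1/0.0400 − 1) = 29.88 × 24.00 = 717 kΩ.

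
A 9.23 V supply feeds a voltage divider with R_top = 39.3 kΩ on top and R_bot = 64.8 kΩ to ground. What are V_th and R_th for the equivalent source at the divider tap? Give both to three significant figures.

V_th is the open-circuit tap voltage: 9.23 × 64.8/(39.3 + 64.8) = 5.75 V.
With the supply zeroed, R_top and R_bot appear in parallel from the tap: R_th = R_top‖R_bot = (39.3 × 64.8)/104.1 = 24.5 kΩ.

V_th = 5.75 V, R_th = 24.5 kΩ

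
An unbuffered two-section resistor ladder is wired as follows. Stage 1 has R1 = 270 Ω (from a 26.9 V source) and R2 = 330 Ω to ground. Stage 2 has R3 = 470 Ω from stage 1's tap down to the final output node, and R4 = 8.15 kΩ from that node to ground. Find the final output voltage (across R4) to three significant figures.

V_out ≈ 13.8 V

Stage 2 presents R3+R4 = 8620 Ω as a load on stage 1's tap.
Stage 1's lower leg becomes R2‖(R3+R4) = 317.8 Ω, so V_mid = 26.9 × 317.8/587.8 = 14.54 V.
Stage 2 is itself unloaded: V_out = V_mid × R4/(R3+R4) = 14.54 × 8150/8620 = 13.8 V.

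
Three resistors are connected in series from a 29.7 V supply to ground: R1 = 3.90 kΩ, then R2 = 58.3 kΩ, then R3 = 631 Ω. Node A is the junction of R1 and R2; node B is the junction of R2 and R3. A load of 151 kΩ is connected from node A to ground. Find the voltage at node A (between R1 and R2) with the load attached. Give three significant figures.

V ≈ 27.2 V

Below node A the series string R2+R3 = 58930 Ω sits in parallel with the 151000 Ω load: 42390 Ω.
V_A = 29.7 × 42390/(3900 + 42390) = 27.2 V.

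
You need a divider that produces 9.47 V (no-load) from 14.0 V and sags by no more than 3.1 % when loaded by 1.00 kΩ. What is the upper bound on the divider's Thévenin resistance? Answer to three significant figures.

R_th ≤ 32.0 Ω

Loading drop = R_th/(R_th + R_L) ≤ 0.0310, so R_th ≤ R_L · ε/(1−ε) = 1.00 kΩ × 0.0310/0.9690 = 32.0 Ω.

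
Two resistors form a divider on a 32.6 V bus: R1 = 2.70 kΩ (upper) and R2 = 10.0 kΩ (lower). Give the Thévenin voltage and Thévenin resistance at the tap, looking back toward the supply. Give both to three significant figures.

V_th is the open-circuit tap voltage: 32.6 × 10.0/(2.70 + 10.0) = 25.7 V.
With the supply zeroed, R1 and R2 appear in parallel from the tap: R_th = R1‖R2 = (2.70 × 10.0)/12.70 = 2.13 kΩ.

V_th = 25.7 V, R_th = 2.13 kΩ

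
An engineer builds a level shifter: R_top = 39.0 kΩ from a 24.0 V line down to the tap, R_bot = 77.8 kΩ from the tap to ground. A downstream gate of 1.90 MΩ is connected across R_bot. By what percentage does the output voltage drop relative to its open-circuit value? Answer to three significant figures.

1.35 %

The divider's output (Thévenin) resistance is R_top‖R_bot = 25.98 kΩ.
Fractional drop under load = R_th/(R_th + R_L) = 25.98 / (25.98 + 1900) = 0.01349.
So the output falls by 1.35 %.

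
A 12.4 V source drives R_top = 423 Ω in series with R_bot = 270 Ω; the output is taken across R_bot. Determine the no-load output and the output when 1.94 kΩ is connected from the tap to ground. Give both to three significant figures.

Unloaded: 4.83 V; loaded: 4.45 V

Open-circuit: V = 12.4 × 270/(423 + 270) = 4.83 V.
With the load, R_bot becomes R_bot‖R_L = 237.0 Ω, so V = 12.4 × 237.0/660.0 = 4.45 V.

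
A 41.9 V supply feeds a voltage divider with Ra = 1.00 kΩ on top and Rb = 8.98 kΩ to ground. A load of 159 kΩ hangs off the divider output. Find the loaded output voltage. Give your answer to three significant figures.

The load sits in parallel with Rb: Rb‖R_L = (8.98 × 159) / (8.98 + 159) = 8.500 kΩ.
V_out = 41.9 × 8.500 / (1.00 + 8.500) = 41.9 × 8.500/9.500 = 37.5 V.

V_out ≈ 37.5 V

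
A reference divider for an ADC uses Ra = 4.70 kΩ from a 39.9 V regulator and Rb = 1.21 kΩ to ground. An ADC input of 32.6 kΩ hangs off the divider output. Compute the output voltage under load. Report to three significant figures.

The load sits in parallel with Rb: Rb‖R_L = (1.21 × 32.6) / (1.21 + 32.6) = 1.167 kΩ.
V_out = 39.9 × 1.167 / (4.70 + 1.167) = 39.9 × 1.167/5.867 = 7.93 V.

V_out ≈ 7.93 V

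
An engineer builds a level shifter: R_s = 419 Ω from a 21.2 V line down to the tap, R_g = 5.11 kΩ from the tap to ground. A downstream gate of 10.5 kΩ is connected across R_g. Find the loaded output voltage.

V_out ≈ 18.9 V

The load sits in parallel with R_g: R_g‖R_L = (5110 × 10500) / (5110 + 10500) = 3437 Ω.
V_out = 21.2 × 3437 / (419 + 3437) = 21.2 × 3437/3856 = 18.9 V.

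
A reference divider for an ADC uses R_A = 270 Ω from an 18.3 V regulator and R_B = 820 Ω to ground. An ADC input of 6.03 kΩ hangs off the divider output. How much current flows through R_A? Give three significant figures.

R_B‖R_L = 721.8 Ω, so the source sees R_A + R_B‖R_L = 991.8 Ω.
I = 18.3 V / 991.8 Ω = 18.5 mA.

I ≈ 18.5 mA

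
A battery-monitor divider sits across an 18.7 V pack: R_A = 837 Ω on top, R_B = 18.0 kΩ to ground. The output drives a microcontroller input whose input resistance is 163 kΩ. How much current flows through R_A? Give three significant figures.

R_B‖R_L = 16210 Ω, so the source sees R_A + R_B‖R_L = 17050 Ω.
I = 18.7 V / 17050 Ω = 1.10 mA.

I ≈ 1.10 mA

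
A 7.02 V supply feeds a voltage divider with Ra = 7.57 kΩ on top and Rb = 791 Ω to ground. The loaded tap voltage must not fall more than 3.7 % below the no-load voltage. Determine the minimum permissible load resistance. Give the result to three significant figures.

Output resistance R_th = Ra‖Rb = (7570 × 791)/8361 = 716.2 Ω.
The fractional drop is R_th/(R_th + R_L); requiring this ≤ 0.0370 gives R_L ≥ R_th(1/0.0370 − 1) = 716.2 × 26.03 = 18.6 kΩ.

R_L(min) ≈ 18.6 kΩ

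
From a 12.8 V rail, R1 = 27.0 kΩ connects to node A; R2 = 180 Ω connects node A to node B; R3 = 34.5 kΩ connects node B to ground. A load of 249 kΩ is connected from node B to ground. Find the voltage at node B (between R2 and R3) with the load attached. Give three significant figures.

At node B, R3 is in parallel with the load: R3‖R_L = 30300 Ω.
Below node A the resistance is R2 + (R3‖R_L) = 30480 Ω, so V_A = 12.8 × 30480/57480 = 6.788 V.
Then V_B = V_A × (R3‖R_L)/(R2 + R3‖R_L) = 6.788 × 30300/30480 = 6.75 V.

V ≈ 6.75 V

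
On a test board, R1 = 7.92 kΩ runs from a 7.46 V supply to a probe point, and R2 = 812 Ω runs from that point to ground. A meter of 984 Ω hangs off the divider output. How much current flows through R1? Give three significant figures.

I ≈ 0.892 mA

R2‖R_L = 444.9 Ω, so the source sees R1 + R2‖R_L = 8365 Ω.
I = 7.46 V / 8365 Ω = 0.892 mA.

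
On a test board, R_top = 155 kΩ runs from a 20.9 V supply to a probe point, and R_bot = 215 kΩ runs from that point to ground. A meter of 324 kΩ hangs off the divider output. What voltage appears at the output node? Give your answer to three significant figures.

V_out ≈ 9.50 V

The load sits in parallel with R_bot: R_bot‖R_L = (215 × 324) / (215 + 324) = 129.2 kΩ.
V_out = 20.9 × 129.2 / (155 + 129.2) = 20.9 × 129.2/284.2 = 9.50 V.
(Unloaded it would have been 12.1 V.)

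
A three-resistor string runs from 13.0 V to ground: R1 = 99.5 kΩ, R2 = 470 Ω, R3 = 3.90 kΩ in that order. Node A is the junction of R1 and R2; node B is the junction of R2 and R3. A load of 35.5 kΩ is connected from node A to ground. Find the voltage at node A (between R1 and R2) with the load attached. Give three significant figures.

Below node A the series string R2+R3 = 4370 Ω sits in parallel with the 35500 Ω load: 3891 Ω.
V_A = 13.0 × 3891/(99500 + 3891) = 0.489 V.

V ≈ 0.489 V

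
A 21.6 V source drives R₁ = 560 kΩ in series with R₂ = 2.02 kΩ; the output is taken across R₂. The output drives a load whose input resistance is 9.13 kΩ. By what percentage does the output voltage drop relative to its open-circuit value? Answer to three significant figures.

18.1 %

The divider's output (Thévenin) resistance is R₁‖R₂ = 2.013 kΩ.
Fractional drop under load = R_th/(R_th + R_L) = 2.013 / (2.013 + 9.13) = 0.1806.
So the output falls by 18.1 %.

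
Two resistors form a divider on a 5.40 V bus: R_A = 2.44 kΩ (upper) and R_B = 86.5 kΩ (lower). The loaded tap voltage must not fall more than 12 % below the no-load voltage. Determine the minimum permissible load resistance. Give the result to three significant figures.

Output resistance R_th = R_A‖R_B = (2.44 × 86.5)/88.94 = 2.373 kΩ.
The fractional drop is R_th/(R_th + R_L); requiring this ≤ 0.120 gives R_L ≥ R_th(1/0.120 − 1) = 2.373 × 7.333 = 17.4 kΩ.

R_L(min) ≈ 17.4 kΩ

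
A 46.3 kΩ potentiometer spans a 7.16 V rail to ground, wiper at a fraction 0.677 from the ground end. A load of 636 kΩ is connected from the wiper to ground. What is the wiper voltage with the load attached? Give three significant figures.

V ≈ 4.77 V

The wiper splits the pot into (1−α)R = 14.95 kΩ above and αR = 31.35 kΩ below.
Lower section ‖ load = 29.87 kΩ.
V_wiper = 7.16 × 29.87/(14.95 + 29.87) = 4.77 V.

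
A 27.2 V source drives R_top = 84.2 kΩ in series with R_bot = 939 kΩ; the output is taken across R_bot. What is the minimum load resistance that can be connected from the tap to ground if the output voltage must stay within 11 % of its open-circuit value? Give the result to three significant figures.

Output resistance R_th = R_top‖R_bot = (84.2 × 939)/1023 = 77.27 kΩ.
The fractional drop is R_th/(R_th + R_L); requiring this ≤ 0.110 gives R_L ≥ R_th(1/0.110 − 1) = 77.27 × 8.091 = 625 kΩ.

R_L(min) ≈ 625 kΩ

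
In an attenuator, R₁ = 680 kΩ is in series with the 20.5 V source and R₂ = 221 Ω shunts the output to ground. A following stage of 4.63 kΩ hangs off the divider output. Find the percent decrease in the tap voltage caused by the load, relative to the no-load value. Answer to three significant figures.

4.55 %

The divider's output (Thévenin) resistance is R₁‖R₂ = 220.9 Ω.
Fractional drop under load = R_th/(R_th + R_L) = 220.9 / (220.9 + 4630) = 0.04554.
So the output falls by 4.55 %.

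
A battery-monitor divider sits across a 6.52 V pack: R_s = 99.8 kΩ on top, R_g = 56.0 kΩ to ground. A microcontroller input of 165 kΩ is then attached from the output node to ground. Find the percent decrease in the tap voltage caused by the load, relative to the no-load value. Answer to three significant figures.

17.9 %

The divider's output (Thévenin) resistance is R_s‖R_g = 35.87 kΩ.
Fractional drop under load = R_th/(R_th + R_L) = 35.87 / (35.87 + 165) = 0.1786.
So the output falls by 17.9 %.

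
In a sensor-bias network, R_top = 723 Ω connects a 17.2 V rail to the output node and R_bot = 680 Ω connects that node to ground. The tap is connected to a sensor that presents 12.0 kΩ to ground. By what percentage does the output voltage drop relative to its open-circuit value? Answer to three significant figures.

2.84 %

The divider's output (Thévenin) resistance is R_top‖R_bot = 350.4 Ω.
Fractional drop under load = R_th/(R_th + R_L) = 350.4 / (350.4 + 12000) = 0.02837.
So the output falls by 2.84 %.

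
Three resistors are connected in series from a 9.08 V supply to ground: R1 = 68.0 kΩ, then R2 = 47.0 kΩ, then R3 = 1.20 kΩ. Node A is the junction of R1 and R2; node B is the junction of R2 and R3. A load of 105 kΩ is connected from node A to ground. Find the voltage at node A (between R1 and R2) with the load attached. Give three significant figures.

Below node A the series string R2+R3 = 48.20 kΩ sits in parallel with the 105 kΩ load: 33.04 kΩ.
V_A = 9.08 × 33.04/(68.0 + 33.04) = 2.97 V.

V ≈ 2.97 V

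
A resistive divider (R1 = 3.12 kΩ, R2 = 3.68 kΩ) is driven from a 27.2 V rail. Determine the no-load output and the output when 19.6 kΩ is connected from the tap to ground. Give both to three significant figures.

Unloaded: 14.7 V; loaded: 13.6 V

Open-circuit: V = 27.2 × 3.68/(3.12 + 3.68) = 14.7 V.
With the load, R2 becomes R2‖R_L = 3.098 kΩ, so V = 27.2 × 3.098/6.218 = 13.6 V.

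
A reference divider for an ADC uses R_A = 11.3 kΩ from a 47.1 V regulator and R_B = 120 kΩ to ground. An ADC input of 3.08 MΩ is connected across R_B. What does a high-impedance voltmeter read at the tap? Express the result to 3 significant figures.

V_out ≈ 42.9 V

The load sits in parallel with R_B: R_B‖R_L = (120 × 3080) / (120 + 3080) = 115.5 kΩ.
V_out = 47.1 × 115.5 / (11.3 + 115.5) = 47.1 × 115.5/126.8 = 42.9 V.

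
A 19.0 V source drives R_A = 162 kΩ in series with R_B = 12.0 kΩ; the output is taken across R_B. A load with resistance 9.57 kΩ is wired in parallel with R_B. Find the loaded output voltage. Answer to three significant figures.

The load sits in parallel with R_B: R_B‖R_L = (12.0 × 9.57) / (12.0 + 9.57) = 5.324 kΩ.
V_out = 19.0 × 5.324 / (162 + 5.324) = 19.0 × 5.324/167.3 = 0.605 V.

V_out ≈ 0.605 V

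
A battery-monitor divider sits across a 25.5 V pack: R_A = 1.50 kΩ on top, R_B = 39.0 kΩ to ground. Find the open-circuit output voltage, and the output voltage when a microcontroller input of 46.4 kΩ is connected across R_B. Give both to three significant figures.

Unloaded: 24.6 V; loaded: 23.8 V

Open-circuit: V = 25.5 × 39.0/(1.50 + 39.0) = 24.6 V.
With the load, R_B becomes R_B‖R_L = 21.19 kΩ, so V = 25.5 × 21.19/22.69 = 23.8 V.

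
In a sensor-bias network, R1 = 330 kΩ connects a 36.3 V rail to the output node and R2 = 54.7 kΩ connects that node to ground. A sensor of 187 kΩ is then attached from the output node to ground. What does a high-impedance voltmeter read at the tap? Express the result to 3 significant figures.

The load sits in parallel with R2: R2‖R_L = (54.7 × 187) / (54.7 + 187) = 42.32 kΩ.
V_out = 36.3 × 42.32 / (330 + 42.32) = 36.3 × 42.32/372.3 = 4.13 V.
(Unloaded it would have been 5.16 V.)

V_out ≈ 4.13 V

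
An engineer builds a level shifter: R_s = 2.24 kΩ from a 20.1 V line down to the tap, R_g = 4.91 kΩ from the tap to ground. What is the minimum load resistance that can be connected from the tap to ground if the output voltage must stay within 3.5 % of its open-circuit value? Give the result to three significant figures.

Output resistance R_th = R_s‖R_g = (2.24 × 4.91)/7.150 = 1.538 kΩ.
The fractional drop is R_th/(R_th + R_L); requiring this ≤ 0.0350 gives R_L ≥ R_th(1/0.0350 − 1) = 1.538 × 27.57 = 42.4 kΩ.

R_L(min) ≈ 42.4 kΩ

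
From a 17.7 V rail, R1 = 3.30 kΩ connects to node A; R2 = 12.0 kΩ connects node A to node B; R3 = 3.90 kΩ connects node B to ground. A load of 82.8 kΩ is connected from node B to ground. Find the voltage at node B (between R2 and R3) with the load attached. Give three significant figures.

At node B, R3 is in parallel with the load: R3‖R_L = 3.725 kΩ.
Below node A the resistance is R2 + (R3‖R_L) = 15.72 kΩ, so V_A = 17.7 × 15.72/19.02 = 14.63 V.
Then V_B = V_A × (R3‖R_L)/(R2 + R3‖R_L) = 14.63 × 3.725/15.72 = 3.47 V.

V ≈ 3.47 V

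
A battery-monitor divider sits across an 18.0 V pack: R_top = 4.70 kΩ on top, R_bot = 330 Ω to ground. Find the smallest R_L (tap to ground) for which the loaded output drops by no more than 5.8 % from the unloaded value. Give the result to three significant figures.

Output resistance R_th = R_top‖R_bot = (4700 × 330)/5030 = 308.3 Ω.
The fractional drop is R_th/(R_th + R_L); requiring this ≤ 0.0580 gives R_L ≥ R_th(1/0.0580 − 1) = 308.3 × 16.24 = 5.01 kΩ.

R_L(min) ≈ 5.01 kΩ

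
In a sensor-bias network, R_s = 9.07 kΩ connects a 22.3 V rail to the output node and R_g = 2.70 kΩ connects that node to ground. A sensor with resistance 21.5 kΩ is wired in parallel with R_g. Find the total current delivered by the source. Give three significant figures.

I ≈ 1.94 mA

R_g‖R_L = 2.399 kΩ, so the source sees R_s + R_g‖R_L = 11.47 kΩ.
I = 22.3 V / 11.47 kΩ = 1.94 mA.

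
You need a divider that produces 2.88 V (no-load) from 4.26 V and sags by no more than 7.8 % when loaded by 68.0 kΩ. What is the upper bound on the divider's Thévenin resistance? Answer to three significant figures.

R_th ≤ 5.75 kΩ

Loading drop = R_th/(R_th + R_L) ≤ 0.0780, so R_th ≤ R_L · ε/(1−ε) = 68.0 kΩ × 0.0780/0.9220 = 5.75 kΩ.
(Any R1, R2 with R2/(R1+R2) = 0.676 and R1‖R2 ≤ 5.75 kΩ will meet the spec.)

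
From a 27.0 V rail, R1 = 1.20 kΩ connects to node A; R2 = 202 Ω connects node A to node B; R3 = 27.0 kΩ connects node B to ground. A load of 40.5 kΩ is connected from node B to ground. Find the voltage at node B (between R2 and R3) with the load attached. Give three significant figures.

V ≈ 24.8 V

At node B, R3 is in parallel with the load: R3‖R_L = 16200 Ω.
Below node A the resistance is R2 + (R3‖R_L) = 16400 Ω, so V_A = 27.0 × 16400/17600 = 25.16 V.
Then V_B = V_A × (R3‖R_L)/(R2 + R3‖R_L) = 25.16 × 16200/16400 = 24.8 V.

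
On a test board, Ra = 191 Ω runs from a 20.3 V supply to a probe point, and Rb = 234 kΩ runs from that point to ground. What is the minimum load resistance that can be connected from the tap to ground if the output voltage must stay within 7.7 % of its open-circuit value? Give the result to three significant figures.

R_L(min) ≈ 2.29 kΩ

Output resistance R_th = Ra‖Rb = (191 × 234000)/234200 = 190.8 Ω.
The fractional drop is R_th/(R_th + R_L); requiring this ≤ 0.0770 gives R_L ≥ R_th(1/0.0770 − 1) = 190.8 × 11.99 = 2.29 kΩ.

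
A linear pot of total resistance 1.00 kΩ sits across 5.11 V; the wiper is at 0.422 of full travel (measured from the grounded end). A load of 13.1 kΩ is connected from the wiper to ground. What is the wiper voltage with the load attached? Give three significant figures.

The wiper splits the pot into (1−α)R = 578.0 Ω above and αR = 422.0 Ω below.
Lower section ‖ load = 408.8 Ω.
V_wiper = 5.11 × 408.8/(578.0 + 408.8) = 2.12 V.

V ≈ 2.12 V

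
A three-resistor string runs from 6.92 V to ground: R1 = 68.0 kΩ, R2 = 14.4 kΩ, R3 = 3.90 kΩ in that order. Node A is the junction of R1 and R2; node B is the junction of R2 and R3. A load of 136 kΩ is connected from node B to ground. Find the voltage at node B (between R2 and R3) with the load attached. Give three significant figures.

At node B, R3 is in parallel with the load: R3‖R_L = 3.791 kΩ.
Below node A the resistance is R2 + (R3‖R_L) = 18.19 kΩ, so V_A = 6.92 × 18.19/86.19 = 1.461 V.
Then V_B = V_A × (R3‖R_L)/(R2 + R3‖R_L) = 1.461 × 3.791/18.19 = 0.304 V.

V ≈ 0.304 V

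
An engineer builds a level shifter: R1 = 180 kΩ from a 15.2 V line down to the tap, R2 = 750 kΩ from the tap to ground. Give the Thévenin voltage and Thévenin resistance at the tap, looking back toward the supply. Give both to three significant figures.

V_th is the open-circuit tap voltage: 15.2 × 750/(180 + 750) = 12.3 V.
With the supply zeroed, R1 and R2 appear in parallel from the tap: R_th = R1‖R2 = (180 × 750)/930.0 = 145 kΩ.

V_th = 12.3 V, R_th = 145 kΩ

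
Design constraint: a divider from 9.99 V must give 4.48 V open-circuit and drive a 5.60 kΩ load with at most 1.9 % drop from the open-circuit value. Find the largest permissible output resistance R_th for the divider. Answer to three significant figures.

R_th ≤ 108 Ω

Loading drop = R_th/(R_th + R_L) ≤ 0.0190, so R_th ≤ R_L · ε/(1−ε) = 5.60 kΩ × 0.0190/0.9810 = 108 Ω.
(Any R1, R2 with R2/(R1+R2) = 0.448 and R1‖R2 ≤ 108 Ω will meet the spec.)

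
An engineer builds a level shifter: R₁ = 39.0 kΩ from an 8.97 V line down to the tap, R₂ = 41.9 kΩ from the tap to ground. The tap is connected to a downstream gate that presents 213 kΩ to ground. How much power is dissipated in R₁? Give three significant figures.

P ≈ 0.573 mW

Total resistance from the source is R₁ + (R₂‖R_L) = 74.01 kΩ, so I = 8.97/74.01 kΩ = 0.1212 mA.
P = I²·R₁ = (0.1212 mA)² × 39.0 kΩ = 0.573 mW.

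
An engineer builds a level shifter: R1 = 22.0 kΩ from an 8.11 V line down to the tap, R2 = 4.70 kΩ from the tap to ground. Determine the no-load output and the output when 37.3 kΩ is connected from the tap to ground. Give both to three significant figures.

Open-circuit: V = 8.11 × 4.70/(22.0 + 4.70) = 1.43 V.
With the load, R2 becomes R2‖R_L = 4.174 kΩ, so V = 8.11 × 4.174/26.17 = 1.29 V.

Unloaded: 1.43 V; loaded: 1.29 V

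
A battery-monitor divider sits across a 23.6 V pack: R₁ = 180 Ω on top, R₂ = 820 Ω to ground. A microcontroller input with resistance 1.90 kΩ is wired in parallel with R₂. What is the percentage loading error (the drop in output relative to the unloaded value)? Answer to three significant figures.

7.21 %

The divider's output (Thévenin) resistance is R₁‖R₂ = 147.6 Ω.
Fractional drop under load = R_th/(R_th + R_L) = 147.6 / (147.6 + 1900) = 0.07208.
So the output falls by 7.21 %.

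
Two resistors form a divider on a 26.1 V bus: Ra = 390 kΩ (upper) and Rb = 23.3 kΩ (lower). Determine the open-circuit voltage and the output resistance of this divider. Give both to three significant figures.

V_th = 1.47 V, R_th = 22.0 kΩ

V_th is the open-circuit tap voltage: 26.1 × 23.3/(390 + 23.3) = 1.47 V.
With the supply zeroed, Ra and Rb appear in parallel from the tap: R_th = Ra‖Rb = (390 × 23.3)/413.3 = 22.0 kΩ.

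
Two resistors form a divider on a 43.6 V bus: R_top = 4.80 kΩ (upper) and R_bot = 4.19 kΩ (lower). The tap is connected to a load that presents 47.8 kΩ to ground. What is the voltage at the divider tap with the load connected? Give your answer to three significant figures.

V_out ≈ 19.4 V

The load sits in parallel with R_bot: R_bot‖R_L = (4.19 × 47.8) / (4.19 + 47.8) = 3.852 kΩ.
V_out = 43.6 × 3.852 / (4.80 + 3.852) = 43.6 × 3.852/8.652 = 19.4 V.
(Unloaded it would have been 20.3 V.)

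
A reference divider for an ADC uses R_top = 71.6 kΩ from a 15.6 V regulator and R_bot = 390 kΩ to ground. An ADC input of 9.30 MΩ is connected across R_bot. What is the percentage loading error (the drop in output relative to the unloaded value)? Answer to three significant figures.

The divider's output (Thévenin) resistance is R_top‖R_bot = 60.49 kΩ.
Fractional drop under load = R_th/(R_th + R_L) = 60.49 / (60.49 + 9300) = 0.006463.
So the output falls by 0.646 %.

0.646 %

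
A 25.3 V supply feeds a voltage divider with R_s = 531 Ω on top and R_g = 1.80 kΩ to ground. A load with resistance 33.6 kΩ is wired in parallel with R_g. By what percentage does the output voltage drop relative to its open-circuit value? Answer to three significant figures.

The divider's output (Thévenin) resistance is R_s‖R_g = 410.0 Ω.
Fractional drop under load = R_th/(R_th + R_L) = 410.0 / (410.0 + 33600) = 0.01206.
So the output falls by 1.21 %.

1.21 %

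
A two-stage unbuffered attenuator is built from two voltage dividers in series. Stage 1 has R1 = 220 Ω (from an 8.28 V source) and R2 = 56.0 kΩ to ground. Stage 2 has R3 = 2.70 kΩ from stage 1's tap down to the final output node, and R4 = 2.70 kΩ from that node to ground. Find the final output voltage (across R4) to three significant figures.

Stage 2 presents R3+R4 = 5400 Ω as a load on stage 1's tap.
Stage 1's lower leg becomes R2‖(R3+R4) = 4925 Ω, so V_mid = 8.28 × 4925/5145 = 7.926 V.
Stage 2 is itself unloaded: V_out = V_mid × R4/(R3+R4) = 7.926 × 2700/5400 = 3.96 V.

V_out ≈ 3.96 V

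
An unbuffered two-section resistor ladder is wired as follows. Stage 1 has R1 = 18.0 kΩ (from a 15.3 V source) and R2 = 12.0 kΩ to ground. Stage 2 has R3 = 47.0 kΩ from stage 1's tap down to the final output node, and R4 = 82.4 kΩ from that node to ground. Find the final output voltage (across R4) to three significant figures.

V_out ≈ 3.69 V

Stage 2 presents R3+R4 = 129.4 kΩ as a load on stage 1's tap.
Stage 1's lower leg becomes R2‖(R3+R4) = 10.98 kΩ, so V_mid = 15.3 × 10.98/28.98 = 5.797 V.
Stage 2 is itself unloaded: V_out = V_mid × R4/(R3+R4) = 5.797 × 82.4/129.4 = 3.69 V.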